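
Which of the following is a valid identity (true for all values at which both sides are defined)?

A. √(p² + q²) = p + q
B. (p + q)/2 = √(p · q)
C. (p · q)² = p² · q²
A: fails at (4, 6) — LHS = 2·√(13) ≈ 7.211, RHS = 10.
B: fails at (3, 4) — LHS = 7/2, RHS = 2·√(3) ≈ 3.464.
C: holds — e.g. at (1, 5), both sides equal 25.

Answer: C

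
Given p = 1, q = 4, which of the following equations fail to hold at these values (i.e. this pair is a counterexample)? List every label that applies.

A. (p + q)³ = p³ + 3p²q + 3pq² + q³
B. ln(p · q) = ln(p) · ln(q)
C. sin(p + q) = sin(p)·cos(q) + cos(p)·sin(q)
B

Evaluating each claim at the given values:
A. LHS = 125, RHS = 125 → holds here (LHS = RHS)
B. LHS = ln(4) ≈ 1.386, RHS = 0 → fails here (LHS ≠ RHS)
C. LHS = sin(5) ≈ -0.9589, RHS = sin(1)·cos(4) + sin(4)·cos(1) ≈ -0.9589 → holds here (LHS = RHS)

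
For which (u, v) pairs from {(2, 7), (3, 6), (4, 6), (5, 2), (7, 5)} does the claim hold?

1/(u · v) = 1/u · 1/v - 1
None

Testing each pair:
(2, 7): LHS = 1/14, RHS = -13/14 → fails
(3, 6): LHS = 1/18, RHS = -17/18 → fails
(4, 6): LHS = 1/24, RHS = -23/24 → fails
(5, 2): LHS = 1/10, RHS = -9/10 → fails
(7, 5): LHS = 1/35, RHS = -34/35 → fails

No pair satisfies the claim.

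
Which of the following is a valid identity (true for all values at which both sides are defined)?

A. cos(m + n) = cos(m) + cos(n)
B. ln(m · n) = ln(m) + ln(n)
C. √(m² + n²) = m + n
B

A: fails at (5, 5) — LHS = cos(10) ≈ -0.8391, RHS = 2·cos(5) ≈ 0.5673.
B: holds — e.g. at (2, 4), both sides equal ln(8) ≈ 2.079.
C: fails at (5, 8) — LHS = √(89) ≈ 9.434, RHS = 13.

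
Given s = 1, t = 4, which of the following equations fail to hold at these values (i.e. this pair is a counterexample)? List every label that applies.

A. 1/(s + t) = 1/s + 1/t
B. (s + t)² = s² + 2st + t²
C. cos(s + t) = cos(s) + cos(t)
Evaluating each claim at the given values:
A. LHS = 1/5, RHS = 5/4 → fails here (LHS ≠ RHS)
B. LHS = 25, RHS = 25 → holds here (LHS = RHS)
C. LHS = cos(5) ≈ 0.2837, RHS = cos(4) + cos(1) ≈ -0.1133 → fails here (LHS ≠ RHS)

Answer: A, C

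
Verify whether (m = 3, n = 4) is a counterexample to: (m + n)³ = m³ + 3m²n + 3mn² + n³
Substituting m = 3, n = 4:
LHS = (3 + 4)³ = 343
RHS = 3³ + 3·3²·4 + 3·3·4² + 4³ = 343

The sides agree, so this pair does not disprove the claim.

Answer: No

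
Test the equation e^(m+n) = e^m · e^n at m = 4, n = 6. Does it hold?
Substituting m = 4, n = 6:

LHS = e^(4+6) = e^10 ≈ 22026.5
RHS = e^4 · e^6 = e^10 ≈ 22026.5

LHS = RHS, so the equation holds at this point.

Answer: Holds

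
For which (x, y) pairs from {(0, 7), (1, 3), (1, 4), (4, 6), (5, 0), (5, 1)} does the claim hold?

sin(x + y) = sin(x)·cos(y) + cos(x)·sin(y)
Testing each pair:
(0, 7): LHS = sin(7) ≈ 0.657, RHS = sin(7) ≈ 0.657 → holds
(1, 3): LHS = sin(4) ≈ -0.7568, RHS = sin(1)·cos(3) + sin(3)·cos(1) ≈ -0.7568 → holds
(1, 4): LHS = sin(5) ≈ -0.9589, RHS = sin(1)·cos(4) + sin(4)·cos(1) ≈ -0.9589 → holds
(4, 6): LHS = sin(10) ≈ -0.544, RHS = sin(4)·cos(6) + sin(6)·cos(4) ≈ -0.544 → holds
(5, 0): LHS = sin(5) ≈ -0.9589, RHS = sin(5) ≈ -0.9589 → holds
(5, 1): LHS = sin(6) ≈ -0.2794, RHS = sin(5)·cos(1) + sin(1)·cos(5) ≈ -0.2794 → holds

Every pair satisfies the claim.

Answer: All pairs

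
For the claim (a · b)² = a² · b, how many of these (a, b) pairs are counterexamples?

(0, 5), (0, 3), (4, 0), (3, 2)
1

Testing each pair:
(0, 5): LHS = 0, RHS = 0 → satisfies claim
(0, 3): LHS = 0, RHS = 0 → satisfies claim
(4, 0): LHS = 0, RHS = 0 → satisfies claim
(3, 2): LHS = 36, RHS = 18 → counterexample

That makes 1 counterexample.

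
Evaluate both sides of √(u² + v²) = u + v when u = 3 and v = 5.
LHS = √(3² + 5²) = √(34) ≈ 5.831
RHS = 3 + 5 = 8

LHS ≠ RHS (they differ by about 2.169), so the equation does not hold here.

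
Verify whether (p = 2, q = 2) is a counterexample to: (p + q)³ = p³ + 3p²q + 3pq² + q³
No

Substituting p = 2, q = 2:
LHS = (2 + 2)³ = 64
RHS = 2³ + 3·2²·2 + 3·2·2² + 2³ = 64

The sides agree, so this pair does not disprove the claim.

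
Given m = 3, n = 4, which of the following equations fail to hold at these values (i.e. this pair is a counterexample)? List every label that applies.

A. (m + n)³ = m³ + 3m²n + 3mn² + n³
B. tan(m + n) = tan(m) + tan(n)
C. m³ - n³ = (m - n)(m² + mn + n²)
B

Evaluating each claim at the given values:
A. LHS = 343, RHS = 343 → holds here (LHS = RHS)
B. LHS = tan(7) ≈ 0.8714, RHS = tan(3) + tan(4) ≈ 1.015 → fails here (LHS ≠ RHS)
C. LHS = -37, RHS = -37 → holds here (LHS = RHS)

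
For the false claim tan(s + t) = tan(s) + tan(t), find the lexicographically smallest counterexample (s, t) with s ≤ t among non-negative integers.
(s, t) = (1, 1)

Substituting (1, 1) into the claim:
LHS = tan(1 + 1) = tan(2) ≈ -2.185
RHS = tan(1) + tan(1) = 2·tan(1) ≈ 3.115

Since LHS ≠ RHS, this pair disproves the claim, and no lexicographically smaller pair (s ≤ t, non-negative integers) does.

For instance (1, 5) is also a counterexample (LHS = tan(6) ≈ -0.291, RHS = tan(5) + tan(1) ≈ -1.823), but it's lexicographically larger.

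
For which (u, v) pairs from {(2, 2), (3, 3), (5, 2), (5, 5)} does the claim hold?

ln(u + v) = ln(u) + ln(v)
Testing each pair:
(2, 2): LHS = ln(4) ≈ 1.386, RHS = 2·ln(2) ≈ 1.386 → holds
(3, 3): LHS = ln(6) ≈ 1.792, RHS = 2·ln(3) ≈ 2.197 → fails
(5, 2): LHS = ln(7) ≈ 1.946, RHS = ln(2) + ln(5) ≈ 2.303 → fails
(5, 5): LHS = ln(10) ≈ 2.303, RHS = 2·ln(5) ≈ 3.219 → fails

1 of 4 pairs satisfies the claim.

Answer: (2, 2)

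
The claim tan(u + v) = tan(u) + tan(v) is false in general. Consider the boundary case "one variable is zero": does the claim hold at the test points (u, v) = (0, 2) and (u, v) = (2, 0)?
At (0, 2): LHS = tan(2) ≈ -2.185, RHS = tan(2) ≈ -2.185 → equal
At (2, 0): LHS = tan(2) ≈ -2.185, RHS = tan(2) ≈ -2.185 → equal

So the claim does hold at both of these boundary points, even though it is not an identity.

Answer: Yes, holds at both test points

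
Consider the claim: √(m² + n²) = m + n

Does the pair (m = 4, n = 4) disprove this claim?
Yes

Substituting m = 4, n = 4:
LHS = √(4² + 4²) = 4·√(2) ≈ 5.657
RHS = 4 + 4 = 8

Since LHS ≠ RHS, this pair disproves the claim.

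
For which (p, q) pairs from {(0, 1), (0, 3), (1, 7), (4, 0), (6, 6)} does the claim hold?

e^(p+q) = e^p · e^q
Testing each pair:
(0, 1): LHS = e ≈ 2.718, RHS = e ≈ 2.718 → holds
(0, 3): LHS = e^3 ≈ 20.09, RHS = e^3 ≈ 20.09 → holds
(1, 7): LHS = e^8 ≈ 2981, RHS = e^8 ≈ 2981 → holds
(4, 0): LHS = e^4 ≈ 54.6, RHS = e^4 ≈ 54.6 → holds
(6, 6): LHS = e^12 ≈ 162754.8, RHS = e^12 ≈ 162754.8 → holds

Every pair satisfies the claim.

Answer: All pairs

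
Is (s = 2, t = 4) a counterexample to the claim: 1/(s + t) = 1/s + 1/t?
Yes

Substituting s = 2, t = 4:
LHS = 1/(2 + 4) = 1/6
RHS = 1/2 + 1/4 = 3/4

Since LHS ≠ RHS, this pair disproves the claim.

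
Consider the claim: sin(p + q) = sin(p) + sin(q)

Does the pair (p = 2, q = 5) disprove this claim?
Yes

Substituting p = 2, q = 5:
LHS = sin(2 + 5) = sin(7) ≈ 0.657
RHS = sin(2) + sin(5) ≈ -0.04963

Since LHS ≠ RHS, this pair disproves the claim.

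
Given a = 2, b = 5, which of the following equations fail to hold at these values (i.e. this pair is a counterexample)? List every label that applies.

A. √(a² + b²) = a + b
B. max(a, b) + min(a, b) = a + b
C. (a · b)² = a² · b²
Evaluating each claim at the given values:
A. LHS = √(29) ≈ 5.385, RHS = 7 → fails here (LHS ≠ RHS)
B. LHS = 7, RHS = 7 → holds here (LHS = RHS)
C. LHS = 100, RHS = 100 → holds here (LHS = RHS)

Answer: A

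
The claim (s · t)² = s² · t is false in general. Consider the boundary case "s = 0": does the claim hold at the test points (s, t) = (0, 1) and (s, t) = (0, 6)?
Yes, holds at both test points

At (0, 1): LHS = 0, RHS = 0 → equal
At (0, 6): LHS = 0, RHS = 0 → equal

So the claim does hold at both of these boundary points, even though it is not an identity.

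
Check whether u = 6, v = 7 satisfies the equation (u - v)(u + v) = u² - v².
Substituting u = 6, v = 7:

LHS = (6 - 7)(6 + 7) = -13
RHS = 6² - 7² = -13

LHS = RHS, so the equation holds at this point.

Answer: Holds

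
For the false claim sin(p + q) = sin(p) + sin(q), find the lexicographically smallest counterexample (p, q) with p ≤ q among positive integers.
Substituting (1, 1) into the claim:
LHS = sin(1 + 1) = sin(2) ≈ 0.9093
RHS = sin(1) + sin(1) = 2·sin(1) ≈ 1.683

Since LHS ≠ RHS, this pair disproves the claim, and no lexicographically smaller pair (p ≤ q, positive integers) does.

For instance (7, 8) is also a counterexample (LHS = sin(15) ≈ 0.6503, RHS = sin(7) + sin(8) ≈ 1.646), but it's lexicographically larger.

Answer: (p, q) = (1, 1)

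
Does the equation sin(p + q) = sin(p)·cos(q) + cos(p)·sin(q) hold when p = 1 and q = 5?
Holds

Substituting p = 1, q = 5:

LHS = sin(1 + 5) = sin(6) ≈ -0.2794
RHS = sin(1)·cos(5) + cos(1)·sin(5) = sin(5)·cos(1) + sin(1)·cos(5) ≈ -0.2794

LHS = RHS, so the equation holds at this point.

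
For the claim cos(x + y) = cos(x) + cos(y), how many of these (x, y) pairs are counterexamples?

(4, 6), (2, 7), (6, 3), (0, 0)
4

Testing each pair:
(4, 6): LHS = cos(10) ≈ -0.8391, RHS = cos(4) + cos(6) ≈ 0.3065 → counterexample
(2, 7): LHS = cos(9) ≈ -0.9111, RHS = cos(2) + cos(7) ≈ 0.3378 → counterexample
(6, 3): LHS = cos(9) ≈ -0.9111, RHS = cos(3) + cos(6) ≈ -0.02982 → counterexample
(0, 0): LHS = 1, RHS = 2 → counterexample

That makes 4 counterexamples.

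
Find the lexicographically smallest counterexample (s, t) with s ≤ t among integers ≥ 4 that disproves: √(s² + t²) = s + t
(s, t) = (4, 4)

Substituting (4, 4) into the claim:
LHS = √(4² + 4²) = 4·√(2) ≈ 5.657
RHS = 4 + 4 = 8

Since LHS ≠ RHS, this pair disproves the claim, and no lexicographically smaller pair (s ≤ t, integers ≥ 4) does.

For instance (5, 10) is also a counterexample (LHS = 5·√(5) ≈ 11.18, RHS = 15), but it's lexicographically larger.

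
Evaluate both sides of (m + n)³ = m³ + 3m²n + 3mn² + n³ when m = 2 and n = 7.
LHS = (2 + 7)³ = 729
RHS = 2³ + 3·2²·7 + 3·2·7² + 7³ = 729

LHS = RHS: the two sides agree.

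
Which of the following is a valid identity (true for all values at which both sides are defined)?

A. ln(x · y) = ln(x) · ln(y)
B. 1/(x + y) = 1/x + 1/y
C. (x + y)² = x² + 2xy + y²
A: fails at (4, 4) — LHS = ln(16) ≈ 2.773, RHS = ln(4)² ≈ 1.922.
B: fails at (4, 4) — LHS = 1/8, RHS = 1/2.
C: holds — e.g. at (3, 7), both sides equal 100.

Answer: C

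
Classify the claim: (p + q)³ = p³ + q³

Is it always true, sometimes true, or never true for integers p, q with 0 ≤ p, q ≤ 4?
It holds at (p, q) = (3, 0) (both sides equal 27), but fails at (p, q) = (1, 3) (LHS = 64, RHS = 28).

Answer: Sometimes true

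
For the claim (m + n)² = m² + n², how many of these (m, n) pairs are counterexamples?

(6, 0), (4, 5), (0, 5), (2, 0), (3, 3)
Testing each pair:
(6, 0): LHS = 36, RHS = 36 → satisfies claim
(4, 5): LHS = 81, RHS = 41 → counterexample
(0, 5): LHS = 25, RHS = 25 → satisfies claim
(2, 0): LHS = 4, RHS = 4 → satisfies claim
(3, 3): LHS = 36, RHS = 18 → counterexample

That makes 2 counterexamples.

Answer: 2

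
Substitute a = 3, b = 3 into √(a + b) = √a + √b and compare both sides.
LHS = √(3 + 3) = √(6) ≈ 2.449
RHS = √3 + √3 = 2·√(3) ≈ 3.464

LHS ≠ RHS (they differ by about 1.015), so the equation does not hold here.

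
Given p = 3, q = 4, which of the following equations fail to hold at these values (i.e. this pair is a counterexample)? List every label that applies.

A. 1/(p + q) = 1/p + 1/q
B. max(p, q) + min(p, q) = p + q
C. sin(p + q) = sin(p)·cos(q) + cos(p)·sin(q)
A

Evaluating each claim at the given values:
A. LHS = 1/7, RHS = 7/12 → fails here (LHS ≠ RHS)
B. LHS = 7, RHS = 7 → holds here (LHS = RHS)
C. LHS = sin(7) ≈ 0.657, RHS = sin(3)·cos(4) + sin(4)·cos(3) ≈ 0.657 → holds here (LHS = RHS)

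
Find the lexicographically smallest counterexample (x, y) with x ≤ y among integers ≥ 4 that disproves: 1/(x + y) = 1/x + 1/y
Substituting (4, 4) into the claim:
LHS = 1/(4 + 4) = 1/8
RHS = 1/4 + 1/4 = 1/2

Since LHS ≠ RHS, this pair disproves the claim, and no lexicographically smaller pair (x ≤ y, integers ≥ 4) does.

For instance (11, 11) is also a counterexample (LHS = 1/22, RHS = 2/11), but it's lexicographically larger.

Answer: (x, y) = (4, 4)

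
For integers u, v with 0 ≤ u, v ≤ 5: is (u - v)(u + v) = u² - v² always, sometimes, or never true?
The identity holds for every pair in the range. For instance at (u, v) = (1, 3): both sides equal -8.

Answer: Always true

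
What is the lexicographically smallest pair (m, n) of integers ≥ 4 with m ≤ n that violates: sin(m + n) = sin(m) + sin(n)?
Substituting (4, 4) into the claim:
LHS = sin(4 + 4) = sin(8) ≈ 0.9894
RHS = sin(4) + sin(4) = 2·sin(4) ≈ -1.514

Since LHS ≠ RHS, this pair disproves the claim, and no lexicographically smaller pair (m ≤ n, integers ≥ 4) does.

For instance (5, 9) is also a counterexample (LHS = sin(14) ≈ 0.9906, RHS = sin(5) + sin(9) ≈ -0.5468), but it's lexicographically larger.

Answer: (m, n) = (4, 4)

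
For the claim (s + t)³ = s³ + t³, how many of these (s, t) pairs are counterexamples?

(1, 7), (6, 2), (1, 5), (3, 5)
4

Testing each pair:
(1, 7): LHS = 512, RHS = 344 → counterexample
(6, 2): LHS = 512, RHS = 224 → counterexample
(1, 5): LHS = 216, RHS = 126 → counterexample
(3, 5): LHS = 512, RHS = 152 → counterexample

That makes 4 counterexamples.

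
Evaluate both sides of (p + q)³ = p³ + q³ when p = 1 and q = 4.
LHS = (1 + 4)³ = 125
RHS = 1³ + 4³ = 65

LHS ≠ RHS, so the equation does not hold here.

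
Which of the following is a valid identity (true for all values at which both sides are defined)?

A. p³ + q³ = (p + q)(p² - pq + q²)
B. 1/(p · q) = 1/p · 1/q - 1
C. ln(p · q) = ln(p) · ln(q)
A: holds — e.g. at (2, 2), both sides equal 16.
B: fails at (3, 3) — LHS = 1/9, RHS = -8/9.
C: fails at (3, 4) — LHS = ln(12) ≈ 2.485, RHS = ln(3)·ln(4) ≈ 1.523.

Answer: A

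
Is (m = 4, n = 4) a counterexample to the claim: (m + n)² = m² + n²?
Yes

Substituting m = 4, n = 4:
LHS = (4 + 4)² = 64
RHS = 4² + 4² = 32

Since LHS ≠ RHS, this pair disproves the claim.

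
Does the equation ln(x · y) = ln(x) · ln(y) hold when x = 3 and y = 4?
Substituting x = 3, y = 4:

LHS = ln(3 · 4) = ln(12) ≈ 2.485
RHS = ln(3) · ln(4) ≈ 1.523

LHS ≠ RHS, so the equation does not hold at this point.

Answer: Fails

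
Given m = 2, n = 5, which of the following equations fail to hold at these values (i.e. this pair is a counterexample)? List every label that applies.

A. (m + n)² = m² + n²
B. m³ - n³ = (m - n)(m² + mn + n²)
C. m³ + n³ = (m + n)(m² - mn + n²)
Evaluating each claim at the given values:
A. LHS = 49, RHS = 29 → fails here (LHS ≠ RHS)
B. LHS = -117, RHS = -117 → holds here (LHS = RHS)
C. LHS = 133, RHS = 133 → holds here (LHS = RHS)

Answer: A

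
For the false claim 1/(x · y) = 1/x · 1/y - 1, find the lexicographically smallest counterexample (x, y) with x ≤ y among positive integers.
Substituting (1, 1) into the claim:
LHS = 1/(1 · 1) = 1
RHS = 1/1 · 1/1 - 1 = 0

Since LHS ≠ RHS, this pair disproves the claim, and no lexicographically smaller pair (x ≤ y, positive integers) does.

For instance (2, 5) is also a counterexample (LHS = 1/10, RHS = -9/10), but it's lexicographically larger.

Answer: (x, y) = (1, 1)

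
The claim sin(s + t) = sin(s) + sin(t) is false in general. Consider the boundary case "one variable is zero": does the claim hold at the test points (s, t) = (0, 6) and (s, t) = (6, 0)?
Yes, holds at both test points

At (0, 6): LHS = sin(6) ≈ -0.2794, RHS = sin(6) ≈ -0.2794 → equal
At (6, 0): LHS = sin(6) ≈ -0.2794, RHS = sin(6) ≈ -0.2794 → equal

So the claim does hold at both of these boundary points, even though it is not an identity.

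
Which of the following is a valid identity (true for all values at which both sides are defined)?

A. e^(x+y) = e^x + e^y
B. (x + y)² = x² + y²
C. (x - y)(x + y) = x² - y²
C

A: fails at (0, 1) — LHS = e ≈ 2.718, RHS = 1 + e ≈ 3.718.
B: fails at (2, 3) — LHS = 25, RHS = 13.
C: holds — e.g. at (1, 2), both sides equal -3.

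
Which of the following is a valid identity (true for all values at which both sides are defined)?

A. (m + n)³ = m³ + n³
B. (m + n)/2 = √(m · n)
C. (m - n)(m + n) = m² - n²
C

A: fails at (3, 5) — LHS = 512, RHS = 152.
B: fails at (1, 4) — LHS = 5/2, RHS = 2.
C: holds — e.g. at (5, 8), both sides equal -39.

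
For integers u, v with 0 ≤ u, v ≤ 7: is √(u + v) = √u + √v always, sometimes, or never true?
It holds at (u, v) = (6, 0) (both sides equal √(6) ≈ 2.449), but fails at (u, v) = (6, 1) (LHS = √(7) ≈ 2.646, RHS = 1 + √(6) ≈ 3.449).

Answer: Sometimes true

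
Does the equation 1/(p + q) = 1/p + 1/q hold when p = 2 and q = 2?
Fails

Substituting p = 2, q = 2:

LHS = 1/(2 + 2) = 1/4
RHS = 1/2 + 1/2 = 1

LHS ≠ RHS, so the equation does not hold at this point.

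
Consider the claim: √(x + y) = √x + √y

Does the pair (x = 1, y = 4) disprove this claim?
Yes

Substituting x = 1, y = 4:
LHS = √(1 + 4) = √(5) ≈ 2.236
RHS = √1 + √4 = 3

Since LHS ≠ RHS, this pair disproves the claim.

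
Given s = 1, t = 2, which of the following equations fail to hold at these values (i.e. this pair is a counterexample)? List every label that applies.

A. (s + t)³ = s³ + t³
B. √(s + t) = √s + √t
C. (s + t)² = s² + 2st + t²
Evaluating each claim at the given values:
A. LHS = 27, RHS = 9 → fails here (LHS ≠ RHS)
B. LHS = √(3) ≈ 1.732, RHS = 1 + √(2) ≈ 2.414 → fails here (LHS ≠ RHS)
C. LHS = 9, RHS = 9 → holds here (LHS = RHS)

Answer: A, B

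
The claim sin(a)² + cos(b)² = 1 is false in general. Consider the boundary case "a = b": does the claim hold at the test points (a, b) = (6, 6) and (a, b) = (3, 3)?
At (6, 6): LHS = sin(6)² + cos(6)² = 1, RHS = 1 → equal
At (3, 3): LHS = sin(3)² + cos(3)² = 1, RHS = 1 → equal

So the claim does hold at both of these boundary points, even though it is not an identity.

Answer: Yes, holds at both test points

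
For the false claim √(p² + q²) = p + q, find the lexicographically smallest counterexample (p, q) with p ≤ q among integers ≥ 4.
(p, q) = (4, 4)

Substituting (4, 4) into the claim:
LHS = √(4² + 4²) = 4·√(2) ≈ 5.657
RHS = 4 + 4 = 8

Since LHS ≠ RHS, this pair disproves the claim, and no lexicographically smaller pair (p ≤ q, integers ≥ 4) does.

For instance (8, 10) is also a counterexample (LHS = 2·√(41) ≈ 12.81, RHS = 18), but it's lexicographically larger.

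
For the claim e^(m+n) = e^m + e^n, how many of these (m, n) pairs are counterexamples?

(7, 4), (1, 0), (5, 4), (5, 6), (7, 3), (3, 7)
6

Testing each pair:
(7, 4): LHS = e^11 ≈ 59874.1, RHS = e^4 + e^7 ≈ 1151 → counterexample
(1, 0): LHS = e ≈ 2.718, RHS = 1 + e ≈ 3.718 → counterexample
(5, 4): LHS = e^9 ≈ 8103, RHS = e^4 + e^5 ≈ 203 → counterexample
(5, 6): LHS = e^11 ≈ 59874.1, RHS = e^5 + e^6 ≈ 551.8 → counterexample
(7, 3): LHS = e^10 ≈ 22026.5, RHS = e^3 + e^7 ≈ 1117 → counterexample
(3, 7): LHS = e^10 ≈ 22026.5, RHS = e^3 + e^7 ≈ 1117 → counterexample

That makes 6 counterexamples.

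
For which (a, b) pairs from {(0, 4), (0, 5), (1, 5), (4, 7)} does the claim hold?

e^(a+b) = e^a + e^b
Testing each pair:
(0, 4): LHS = e^4 ≈ 54.6, RHS = 1 + e^4 ≈ 55.6 → fails
(0, 5): LHS = e^5 ≈ 148.4, RHS = 1 + e^5 ≈ 149.4 → fails
(1, 5): LHS = e^6 ≈ 403.4, RHS = e + e^5 ≈ 151.1 → fails
(4, 7): LHS = e^11 ≈ 59874.1, RHS = e^4 + e^7 ≈ 1151 → fails

No pair satisfies the claim.

Answer: None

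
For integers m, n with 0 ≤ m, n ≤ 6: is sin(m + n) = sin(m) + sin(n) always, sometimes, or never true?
It holds at (m, n) = (0, 6) (both sides equal sin(6) ≈ -0.2794), but fails at (m, n) = (2, 2) (LHS = sin(4) ≈ -0.7568, RHS = 2·sin(2) ≈ 1.819).

Answer: Sometimes true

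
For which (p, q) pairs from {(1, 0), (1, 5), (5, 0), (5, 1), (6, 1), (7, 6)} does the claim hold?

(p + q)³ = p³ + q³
(1, 0), (5, 0)

Testing each pair:
(1, 0): LHS = 1, RHS = 1 → holds
(1, 5): LHS = 216, RHS = 126 → fails
(5, 0): LHS = 125, RHS = 125 → holds
(5, 1): LHS = 216, RHS = 126 → fails
(6, 1): LHS = 343, RHS = 217 → fails
(7, 6): LHS = 2197, RHS = 559 → fails

2 of 6 pairs satisfy the claim.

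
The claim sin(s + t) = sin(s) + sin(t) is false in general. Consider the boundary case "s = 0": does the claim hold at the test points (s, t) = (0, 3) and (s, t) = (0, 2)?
At (0, 3): LHS = sin(3) ≈ 0.1411, RHS = sin(3) ≈ 0.1411 → equal
At (0, 2): LHS = sin(2) ≈ 0.9093, RHS = sin(2) ≈ 0.9093 → equal

So the claim does hold at both of these boundary points, even though it is not an identity.

Answer: Yes, holds at both test points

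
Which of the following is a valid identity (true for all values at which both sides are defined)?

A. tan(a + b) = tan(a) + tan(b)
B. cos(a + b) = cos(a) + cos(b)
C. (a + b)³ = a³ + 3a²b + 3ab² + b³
A: fails at (1, 5) — LHS = tan(6) ≈ -0.291, RHS = tan(5) + tan(1) ≈ -1.823.
B: fails at (5, 8) — LHS = cos(13) ≈ 0.9074, RHS = cos(8) + cos(5) ≈ 0.1382.
C: holds — e.g. at (1, 4), both sides equal 125.

Answer: C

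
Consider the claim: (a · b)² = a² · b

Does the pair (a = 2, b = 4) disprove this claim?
Yes

Substituting a = 2, b = 4:
LHS = (2 · 4)² = 64
RHS = 2² · 4 = 16

Since LHS ≠ RHS, this pair disproves the claim.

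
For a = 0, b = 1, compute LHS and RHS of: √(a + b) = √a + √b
LHS = √(0 + 1) = 1
RHS = √0 + √1 = 1

LHS = RHS: the two sides agree.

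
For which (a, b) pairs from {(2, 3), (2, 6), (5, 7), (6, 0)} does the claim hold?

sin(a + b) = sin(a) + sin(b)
(6, 0)

Testing each pair:
(2, 3): LHS = sin(5) ≈ -0.9589, RHS = sin(3) + sin(2) ≈ 1.05 → fails
(2, 6): LHS = sin(8) ≈ 0.9894, RHS = sin(6) + sin(2) ≈ 0.6299 → fails
(5, 7): LHS = sin(12) ≈ -0.5366, RHS = sin(5) + sin(7) ≈ -0.3019 → fails
(6, 0): LHS = sin(6) ≈ -0.2794, RHS = sin(6) ≈ -0.2794 → holds

1 of 4 pairs satisfies the claim.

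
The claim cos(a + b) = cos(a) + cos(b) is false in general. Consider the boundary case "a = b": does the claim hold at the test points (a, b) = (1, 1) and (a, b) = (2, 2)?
At (1, 1): LHS = cos(2) ≈ -0.4161 ≠ RHS = 2·cos(1) ≈ 1.081
At (2, 2): LHS = cos(4) ≈ -0.6536 ≠ RHS = 2·cos(2) ≈ -0.8323

Answer: No, fails at both test points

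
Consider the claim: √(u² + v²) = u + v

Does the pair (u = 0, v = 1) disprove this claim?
No

Substituting u = 0, v = 1:
LHS = √(0² + 1²) = 1
RHS = 0 + 1 = 1

The sides agree, so this pair does not disprove the claim.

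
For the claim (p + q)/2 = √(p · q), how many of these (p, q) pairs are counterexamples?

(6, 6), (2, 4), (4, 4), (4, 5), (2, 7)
3

Testing each pair:
(6, 6): LHS = 6, RHS = 6 → satisfies claim
(2, 4): LHS = 3, RHS = 2·√(2) ≈ 2.828 → counterexample
(4, 4): LHS = 4, RHS = 4 → satisfies claim
(4, 5): LHS = 9/2, RHS = 2·√(5) ≈ 4.472 → counterexample
(2, 7): LHS = 9/2, RHS = √(14) ≈ 3.742 → counterexample

That makes 3 counterexamples.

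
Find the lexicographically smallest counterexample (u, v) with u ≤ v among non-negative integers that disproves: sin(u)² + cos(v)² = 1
Substituting (0, 1) into the claim:
LHS = sin(0)² + cos(1)² = cos(1)² ≈ 0.2919
RHS = 1

Since LHS ≠ RHS, this pair disproves the claim, and no lexicographically smaller pair (u ≤ v, non-negative integers) does.

For instance (1, 2) is also a counterexample (LHS = cos(2)² + sin(1)² ≈ 0.8813, RHS = 1), but it's lexicographically larger.

Answer: (u, v) = (0, 1)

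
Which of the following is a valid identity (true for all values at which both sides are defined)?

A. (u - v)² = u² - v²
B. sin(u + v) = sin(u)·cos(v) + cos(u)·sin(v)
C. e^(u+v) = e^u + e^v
A: fails at (1, 3) — LHS = 4, RHS = -8.
B: holds — e.g. at (1, 5), both sides equal sin(6) ≈ -0.2794.
C: fails at (0, 1) — LHS = e ≈ 2.718, RHS = 1 + e ≈ 3.718.

Answer: B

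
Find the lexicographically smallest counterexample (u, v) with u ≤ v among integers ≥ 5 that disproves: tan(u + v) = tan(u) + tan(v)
(u, v) = (5, 5)

Substituting (5, 5) into the claim:
LHS = tan(5 + 5) = tan(10) ≈ 0.6484
RHS = tan(5) + tan(5) = 2·tan(5) ≈ -6.761

Since LHS ≠ RHS, this pair disproves the claim, and no lexicographically smaller pair (u ≤ v, integers ≥ 5) does.

For instance (8, 12) is also a counterexample (LHS = tan(20) ≈ 2.237, RHS = tan(8) + tan(12) ≈ -7.436), but it's lexicographically larger.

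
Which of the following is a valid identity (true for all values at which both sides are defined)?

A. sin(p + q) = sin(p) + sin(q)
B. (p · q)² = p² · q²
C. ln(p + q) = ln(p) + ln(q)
B

A: fails at (2, 5) — LHS = sin(7) ≈ 0.657, RHS = sin(5) + sin(2) ≈ -0.04963.
B: holds — e.g. at (4, 5), both sides equal 400.
C: fails at (1, 3) — LHS = ln(4) ≈ 1.386, RHS = ln(3) ≈ 1.099.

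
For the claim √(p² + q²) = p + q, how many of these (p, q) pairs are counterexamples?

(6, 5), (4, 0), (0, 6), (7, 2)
Testing each pair:
(6, 5): LHS = √(61) ≈ 7.81, RHS = 11 → counterexample
(4, 0): LHS = 4, RHS = 4 → satisfies claim
(0, 6): LHS = 6, RHS = 6 → satisfies claim
(7, 2): LHS = √(53) ≈ 7.28, RHS = 9 → counterexample

That makes 2 counterexamples.

Answer: 2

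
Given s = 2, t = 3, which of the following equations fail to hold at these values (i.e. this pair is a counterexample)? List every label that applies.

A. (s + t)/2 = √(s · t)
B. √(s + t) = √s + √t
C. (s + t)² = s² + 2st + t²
Evaluating each claim at the given values:
A. LHS = 5/2, RHS = √(6) ≈ 2.449 → fails here (LHS ≠ RHS)
B. LHS = √(5) ≈ 2.236, RHS = √(2) + √(3) ≈ 3.146 → fails here (LHS ≠ RHS)
C. LHS = 25, RHS = 25 → holds here (LHS = RHS)

Answer: A, B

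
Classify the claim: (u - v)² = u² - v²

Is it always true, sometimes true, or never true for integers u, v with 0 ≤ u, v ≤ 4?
It holds at (u, v) = (1, 0) (both sides equal 1), but fails at (u, v) = (2, 1) (LHS = 1, RHS = 3).

Answer: Sometimes true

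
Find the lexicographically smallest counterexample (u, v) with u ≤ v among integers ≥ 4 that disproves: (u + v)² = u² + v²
(u, v) = (4, 4)

Substituting (4, 4) into the claim:
LHS = (4 + 4)² = 64
RHS = 4² + 4² = 32

Since LHS ≠ RHS, this pair disproves the claim, and no lexicographically smaller pair (u ≤ v, integers ≥ 4) does.

For instance (6, 8) is also a counterexample (LHS = 196, RHS = 100), but it's lexicographically larger.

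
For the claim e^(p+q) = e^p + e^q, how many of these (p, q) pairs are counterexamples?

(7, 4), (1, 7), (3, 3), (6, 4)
4

Testing each pair:
(7, 4): LHS = e^11 ≈ 59874.1, RHS = e^4 + e^7 ≈ 1151 → counterexample
(1, 7): LHS = e^8 ≈ 2981, RHS = e + e^7 ≈ 1099 → counterexample
(3, 3): LHS = e^6 ≈ 403.4, RHS = 2·e^3 ≈ 40.17 → counterexample
(6, 4): LHS = e^10 ≈ 22026.5, RHS = e^4 + e^6 ≈ 458 → counterexample

That makes 4 counterexamples.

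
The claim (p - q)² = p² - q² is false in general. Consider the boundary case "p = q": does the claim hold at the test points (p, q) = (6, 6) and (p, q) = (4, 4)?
At (6, 6): LHS = 0, RHS = 0 → equal
At (4, 4): LHS = 0, RHS = 0 → equal

So the claim does hold at both of these boundary points, even though it is not an identity.

Answer: Yes, holds at both test points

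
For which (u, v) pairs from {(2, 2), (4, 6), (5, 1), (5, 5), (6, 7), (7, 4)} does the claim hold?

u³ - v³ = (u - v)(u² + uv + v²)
All pairs

Testing each pair:
(2, 2): LHS = 0, RHS = 0 → holds
(4, 6): LHS = -152, RHS = -152 → holds
(5, 1): LHS = 124, RHS = 124 → holds
(5, 5): LHS = 0, RHS = 0 → holds
(6, 7): LHS = -127, RHS = -127 → holds
(7, 4): LHS = 279, RHS = 279 → holds

Every pair satisfies the claim.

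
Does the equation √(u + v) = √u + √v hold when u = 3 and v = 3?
Substituting u = 3, v = 3:

LHS = √(3 + 3) = √(6) ≈ 2.449
RHS = √3 + √3 = 2·√(3) ≈ 3.464

LHS ≠ RHS, so the equation does not hold at this point.

Answer: Fails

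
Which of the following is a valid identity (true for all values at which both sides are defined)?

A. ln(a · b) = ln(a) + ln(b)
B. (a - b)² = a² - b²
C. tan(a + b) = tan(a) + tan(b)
A: holds — e.g. at (4, 4), both sides equal ln(16) ≈ 2.773.
B: fails at (4, 5) — LHS = 1, RHS = -9.
C: fails at (5, 8) — LHS = tan(13) ≈ 0.463, RHS = tan(8) + tan(5) ≈ -10.18.

Answer: A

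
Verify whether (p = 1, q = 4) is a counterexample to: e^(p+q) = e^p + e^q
Yes

Substituting p = 1, q = 4:
LHS = e^(1+4) = e^5 ≈ 148.4
RHS = e^1 + e^4 = e + e^4 ≈ 57.32

Since LHS ≠ RHS, this pair disproves the claim.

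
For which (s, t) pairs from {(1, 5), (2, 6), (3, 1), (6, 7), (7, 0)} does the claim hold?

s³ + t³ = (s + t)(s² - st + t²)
Testing each pair:
(1, 5): LHS = 126, RHS = 126 → holds
(2, 6): LHS = 224, RHS = 224 → holds
(3, 1): LHS = 28, RHS = 28 → holds
(6, 7): LHS = 559, RHS = 559 → holds
(7, 0): LHS = 343, RHS = 343 → holds

Every pair satisfies the claim.

Answer: All pairs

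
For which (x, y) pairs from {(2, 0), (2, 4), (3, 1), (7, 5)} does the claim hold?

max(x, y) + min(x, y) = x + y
Testing each pair:
(2, 0): LHS = 2, RHS = 2 → holds
(2, 4): LHS = 6, RHS = 6 → holds
(3, 1): LHS = 4, RHS = 4 → holds
(7, 5): LHS = 12, RHS = 12 → holds

Every pair satisfies the claim.

Answer: All pairs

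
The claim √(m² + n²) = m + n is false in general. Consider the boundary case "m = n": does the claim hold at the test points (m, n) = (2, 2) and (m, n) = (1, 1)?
At (2, 2): LHS = 2·√(2) ≈ 2.828 ≠ RHS = 4
At (1, 1): LHS = √(2) ≈ 1.414 ≠ RHS = 2

Answer: No, fails at both test points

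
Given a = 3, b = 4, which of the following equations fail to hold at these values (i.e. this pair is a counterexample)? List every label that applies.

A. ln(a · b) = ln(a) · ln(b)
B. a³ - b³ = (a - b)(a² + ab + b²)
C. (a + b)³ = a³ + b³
A, C

Evaluating each claim at the given values:
A. LHS = ln(12) ≈ 2.485, RHS = ln(3)·ln(4) ≈ 1.523 → fails here (LHS ≠ RHS)
B. LHS = -37, RHS = -37 → holds here (LHS = RHS)
C. LHS = 343, RHS = 91 → fails here (LHS ≠ RHS)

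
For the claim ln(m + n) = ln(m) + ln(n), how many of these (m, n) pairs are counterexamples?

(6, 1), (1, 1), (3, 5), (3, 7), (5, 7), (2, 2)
5

Testing each pair:
(6, 1): LHS = ln(7) ≈ 1.946, RHS = ln(6) ≈ 1.792 → counterexample
(1, 1): LHS = ln(2) ≈ 0.6931, RHS = 0 → counterexample
(3, 5): LHS = ln(8) ≈ 2.079, RHS = ln(3) + ln(5) ≈ 2.708 → counterexample
(3, 7): LHS = ln(10) ≈ 2.303, RHS = ln(3) + ln(7) ≈ 3.045 → counterexample
(5, 7): LHS = ln(12) ≈ 2.485, RHS = ln(5) + ln(7) ≈ 3.555 → counterexample
(2, 2): LHS = ln(4) ≈ 1.386, RHS = 2·ln(2) ≈ 1.386 → satisfies claim

That makes 5 counterexamples.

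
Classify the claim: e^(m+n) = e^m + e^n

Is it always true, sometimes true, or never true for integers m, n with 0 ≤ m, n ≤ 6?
The claim fails for every pair in the range. For instance at (m, n) = (0, 3): LHS = e^3 ≈ 20.09, RHS = 1 + e^3 ≈ 21.09.

Answer: Never true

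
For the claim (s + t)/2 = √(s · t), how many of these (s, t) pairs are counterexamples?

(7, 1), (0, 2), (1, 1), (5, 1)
3

Testing each pair:
(7, 1): LHS = 4, RHS = √(7) ≈ 2.646 → counterexample
(0, 2): LHS = 1, RHS = 0 → counterexample
(1, 1): LHS = 1, RHS = 1 → satisfies claim
(5, 1): LHS = 3, RHS = √(5) ≈ 2.236 → counterexample

That makes 3 counterexamples.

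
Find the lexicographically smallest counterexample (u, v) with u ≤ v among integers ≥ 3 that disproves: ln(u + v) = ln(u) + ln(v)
Substituting (3, 3) into the claim:
LHS = ln(3 + 3) = ln(6) ≈ 1.792
RHS = ln(3) + ln(3) = 2·ln(3) ≈ 2.197

Since LHS ≠ RHS, this pair disproves the claim, and no lexicographically smaller pair (u ≤ v, integers ≥ 3) does.

For instance (6, 10) is also a counterexample (LHS = ln(16) ≈ 2.773, RHS = ln(6) + ln(10) ≈ 4.094), but it's lexicographically larger.

Answer: (u, v) = (3, 3)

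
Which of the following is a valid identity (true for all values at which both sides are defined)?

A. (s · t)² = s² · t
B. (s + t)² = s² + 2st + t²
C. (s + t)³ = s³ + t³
B

A: fails at (4, 5) — LHS = 400, RHS = 80.
B: holds — e.g. at (2, 4), both sides equal 36.
C: fails at (1, 2) — LHS = 27, RHS = 9.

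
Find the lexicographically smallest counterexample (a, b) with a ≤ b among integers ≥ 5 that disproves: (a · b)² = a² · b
(a, b) = (5, 5)

Substituting (5, 5) into the claim:
LHS = (5 · 5)² = 625
RHS = 5² · 5 = 125

Since LHS ≠ RHS, this pair disproves the claim, and no lexicographically smaller pair (a ≤ b, integers ≥ 5) does.

For instance (9, 12) is also a counterexample (LHS = 11664, RHS = 972), but it's lexicographically larger.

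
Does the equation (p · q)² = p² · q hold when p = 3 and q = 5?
Fails

Substituting p = 3, q = 5:

LHS = (3 · 5)² = 225
RHS = 3² · 5 = 45

LHS ≠ RHS, so the equation does not hold at this point.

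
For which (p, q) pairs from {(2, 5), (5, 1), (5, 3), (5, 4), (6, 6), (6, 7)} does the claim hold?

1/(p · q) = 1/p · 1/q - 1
Testing each pair:
(2, 5): LHS = 1/10, RHS = -9/10 → fails
(5, 1): LHS = 1/5, RHS = -4/5 → fails
(5, 3): LHS = 1/15, RHS = -14/15 → fails
(5, 4): LHS = 1/20, RHS = -19/20 → fails
(6, 6): LHS = 1/36, RHS = -35/36 → fails
(6, 7): LHS = 1/42, RHS = -41/42 → fails

No pair satisfies the claim.

Answer: None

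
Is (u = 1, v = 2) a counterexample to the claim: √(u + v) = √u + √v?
Yes

Substituting u = 1, v = 2:
LHS = √(1 + 2) = √(3) ≈ 1.732
RHS = √1 + √2 = 1 + √(2) ≈ 2.414

Since LHS ≠ RHS, this pair disproves the claim.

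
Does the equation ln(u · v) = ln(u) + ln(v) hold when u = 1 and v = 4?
Holds

Substituting u = 1, v = 4:

LHS = ln(1 · 4) = ln(4) ≈ 1.386
RHS = ln(1) + ln(4) = ln(4) ≈ 1.386

LHS = RHS, so the equation holds at this point.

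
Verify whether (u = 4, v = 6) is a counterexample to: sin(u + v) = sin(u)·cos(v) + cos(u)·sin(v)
No

Substituting u = 4, v = 6:
LHS = sin(4 + 6) = sin(10) ≈ -0.544
RHS = sin(4)·cos(6) + cos(4)·sin(6) = sin(4)·cos(6) + sin(6)·cos(4) ≈ -0.544

The sides agree, so this pair does not disprove the claim.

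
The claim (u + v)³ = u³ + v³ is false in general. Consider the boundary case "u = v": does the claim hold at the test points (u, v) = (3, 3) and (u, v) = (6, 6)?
No, fails at both test points

At (3, 3): LHS = 216 ≠ RHS = 54
At (6, 6): LHS = 1728 ≠ RHS = 432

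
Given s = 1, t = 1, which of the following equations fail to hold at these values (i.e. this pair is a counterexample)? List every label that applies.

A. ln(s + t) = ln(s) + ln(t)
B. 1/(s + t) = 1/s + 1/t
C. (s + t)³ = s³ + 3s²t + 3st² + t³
A, B

Evaluating each claim at the given values:
A. LHS = ln(2) ≈ 0.6931, RHS = 0 → fails here (LHS ≠ RHS)
B. LHS = 1/2, RHS = 2 → fails here (LHS ≠ RHS)
C. LHS = 8, RHS = 8 → holds here (LHS = RHS)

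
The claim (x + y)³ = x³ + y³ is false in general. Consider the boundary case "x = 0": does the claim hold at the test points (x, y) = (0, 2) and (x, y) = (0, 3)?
Yes, holds at both test points

At (0, 2): LHS = 8, RHS = 8 → equal
At (0, 3): LHS = 27, RHS = 27 → equal

So the claim does hold at both of these boundary points, even though it is not an identity.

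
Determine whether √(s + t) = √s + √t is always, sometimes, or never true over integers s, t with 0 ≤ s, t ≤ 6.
It holds at (s, t) = (0, 5) (both sides equal √(5) ≈ 2.236), but fails at (s, t) = (1, 4) (LHS = √(5) ≈ 2.236, RHS = 3).

Answer: Sometimes true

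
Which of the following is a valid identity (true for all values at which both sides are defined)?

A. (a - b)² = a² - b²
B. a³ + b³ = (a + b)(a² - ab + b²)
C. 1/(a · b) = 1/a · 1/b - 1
A: fails at (3, 5) — LHS = 4, RHS = -16.
B: holds — e.g. at (3, 5), both sides equal 152.
C: fails at (3, 5) — LHS = 1/15, RHS = -14/15.

Answer: B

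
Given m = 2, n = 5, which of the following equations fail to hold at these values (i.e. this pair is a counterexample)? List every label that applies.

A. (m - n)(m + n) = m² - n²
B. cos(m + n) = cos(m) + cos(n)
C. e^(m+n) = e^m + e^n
B, C

Evaluating each claim at the given values:
A. LHS = -21, RHS = -21 → holds here (LHS = RHS)
B. LHS = cos(7) ≈ 0.7539, RHS = cos(2) + cos(5) ≈ -0.1325 → fails here (LHS ≠ RHS)
C. LHS = e^7 ≈ 1097, RHS = e^2 + e^5 ≈ 155.8 → fails here (LHS ≠ RHS)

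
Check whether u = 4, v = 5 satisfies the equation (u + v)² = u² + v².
Substituting u = 4, v = 5:

LHS = (4 + 5)² = 81
RHS = 4² + 5² = 41

LHS ≠ RHS, so the equation does not hold at this point.

Answer: Fails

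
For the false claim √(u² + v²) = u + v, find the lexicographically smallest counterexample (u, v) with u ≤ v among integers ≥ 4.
Substituting (4, 4) into the claim:
LHS = √(4² + 4²) = 4·√(2) ≈ 5.657
RHS = 4 + 4 = 8

Since LHS ≠ RHS, this pair disproves the claim, and no lexicographically smaller pair (u ≤ v, integers ≥ 4) does.

For instance (4, 7) is also a counterexample (LHS = √(65) ≈ 8.062, RHS = 11), but it's lexicographically larger.

Answer: (u, v) = (4, 4)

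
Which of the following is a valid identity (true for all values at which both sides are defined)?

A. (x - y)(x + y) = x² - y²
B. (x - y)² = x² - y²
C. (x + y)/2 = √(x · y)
A: holds — e.g. at (3, 4), both sides equal -7.
B: fails at (3, 4) — LHS = 1, RHS = -7.
C: fails at (6, 7) — LHS = 13/2, RHS = √(42) ≈ 6.481.

Answer: A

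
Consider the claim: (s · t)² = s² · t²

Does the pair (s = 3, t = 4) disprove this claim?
No

Substituting s = 3, t = 4:
LHS = (3 · 4)² = 144
RHS = 3² · 4² = 144

The sides agree, so this pair does not disprove the claim.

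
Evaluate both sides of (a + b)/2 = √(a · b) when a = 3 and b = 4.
LHS = (3 + 4)/2 = 7/2
RHS = √(3 · 4) = 2·√(3) ≈ 3.464

LHS ≠ RHS (they differ by about 0.0359), so the equation does not hold here.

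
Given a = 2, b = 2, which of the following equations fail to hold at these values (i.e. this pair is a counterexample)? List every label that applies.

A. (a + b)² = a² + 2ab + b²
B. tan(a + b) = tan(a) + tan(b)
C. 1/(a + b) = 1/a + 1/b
Evaluating each claim at the given values:
A. LHS = 16, RHS = 16 → holds here (LHS = RHS)
B. LHS = tan(4) ≈ 1.158, RHS = 2·tan(2) ≈ -4.37 → fails here (LHS ≠ RHS)
C. LHS = 1/4, RHS = 1 → fails here (LHS ≠ RHS)

Answer: B, C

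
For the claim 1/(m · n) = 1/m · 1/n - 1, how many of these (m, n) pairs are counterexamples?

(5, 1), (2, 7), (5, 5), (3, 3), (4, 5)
Testing each pair:
(5, 1): LHS = 1/5, RHS = -4/5 → counterexample
(2, 7): LHS = 1/14, RHS = -13/14 → counterexample
(5, 5): LHS = 1/25, RHS = -24/25 → counterexample
(3, 3): LHS = 1/9, RHS = -8/9 → counterexample
(4, 5): LHS = 1/20, RHS = -19/20 → counterexample

That makes 5 counterexamples.

Answer: 5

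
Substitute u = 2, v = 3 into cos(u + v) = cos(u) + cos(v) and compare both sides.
LHS = cos(2 + 3) = cos(5) ≈ 0.2837
RHS = cos(2) + cos(3) ≈ -1.406

LHS ≠ RHS (they differ by about 1.69), so the equation does not hold here.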